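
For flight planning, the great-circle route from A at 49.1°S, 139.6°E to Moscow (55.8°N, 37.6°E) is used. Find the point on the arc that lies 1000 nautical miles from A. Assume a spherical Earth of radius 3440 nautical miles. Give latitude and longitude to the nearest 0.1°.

≈ 37.2°S, 123.5°E

Write both endpoints as unit vectors p₁, p₂ with components (cos φ cos λ, cos φ sin λ, sin φ).
The central angle between the endpoints is δ = arccos(p₁·p₂) ≈ 2.349 rad (134.6°). The total great-circle distance is δ·R ≈ 2.349 × 3440 ≈ 8079 nmi, so the target fraction is f = 1000/8079 ≈ 0.124.
Interpolate at f ≈ 0.124 with slerp weights a = sin((1−f)δ)/sin δ ≈ 1.240, b = sin(fδ)/sin δ ≈ 0.402.
p = a·p₁ + b·p₂ ≈ (-0.439, 0.664, -0.605); φ = arcsin(p_z) ≈ -37.21°, λ = atan2(p_y, p_x) ≈ 123.48°.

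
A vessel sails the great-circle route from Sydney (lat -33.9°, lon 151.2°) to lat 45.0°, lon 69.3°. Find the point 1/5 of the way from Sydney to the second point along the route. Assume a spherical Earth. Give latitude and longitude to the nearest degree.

≈ lat -18°, lon 135°

The haversine formula gives a central angle δ ≈ 1.888 rad (108.2°) between the endpoints.
Interpolate at f = 1/5 with slerp weights a = sin((1−f)δ)/sin δ ≈ 1.050, b = sin(fδ)/sin δ ≈ 0.388.
p = a·p₁ + b·p₂ ≈ (-0.667, 0.677, -0.312); φ = arcsin(p_z) ≈ -18.15°, λ = atan2(p_y, p_x) ≈ 134.59°.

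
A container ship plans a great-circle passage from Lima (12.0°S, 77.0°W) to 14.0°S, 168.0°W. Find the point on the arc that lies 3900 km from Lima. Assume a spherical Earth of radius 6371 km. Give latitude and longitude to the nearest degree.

≈ 18°S, 113°W

Write both endpoints as unit vectors p₁, p₂ with components (cos φ cos λ, cos φ sin λ, sin φ).
The central angle between the endpoints is δ = arccos(p₁·p₂) ≈ 1.537 rad (88.1°). The total great-circle distance is δ·R ≈ 1.537 × 6371 ≈ 9793 km, so the target fraction is f = 3900/9793 ≈ 0.398.
Interpolate at f ≈ 0.398 with slerp weights a = sin((1−f)δ)/sin δ ≈ 0.799, b = sin(fδ)/sin δ ≈ 0.575.
p = a·p₁ + b·p₂ ≈ (-0.370, -0.878, -0.305); φ = arcsin(p_z) ≈ -17.77°, λ = atan2(p_y, p_x) ≈ -112.86°.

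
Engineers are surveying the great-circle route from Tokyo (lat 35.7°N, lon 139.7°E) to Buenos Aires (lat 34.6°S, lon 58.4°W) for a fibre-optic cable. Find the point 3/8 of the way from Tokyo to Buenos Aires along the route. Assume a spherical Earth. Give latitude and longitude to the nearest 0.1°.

≈ lat 15.2°N, lon 154.2°W

Convert each endpoint to a unit vector on the sphere (x = cos φ cos λ, y = cos φ sin λ, z = sin φ).
The central angle between the endpoints is δ = arccos(p₁·p₂) ≈ 2.883 rad (165.2°).
Interpolate at f = 3/8 with slerp weights a = sin((1−f)δ)/sin δ ≈ 3.806, b = sin(fδ)/sin δ ≈ 3.450.
p = a·p₁ + b·p₂ ≈ (-0.869, -0.420, 0.262); φ = arcsin(p_z) ≈ 15.17°, λ = atan2(p_y, p_x) ≈ -154.21°.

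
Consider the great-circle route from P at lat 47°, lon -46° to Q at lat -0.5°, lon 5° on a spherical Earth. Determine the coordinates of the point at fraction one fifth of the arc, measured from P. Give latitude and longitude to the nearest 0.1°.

Write both endpoints as unit vectors p₁, p₂ with components (cos φ cos λ, cos φ sin λ, sin φ).
The central angle between the endpoints is δ = arccos(p₁·p₂) ≈ 1.134 rad (65.0°).
Interpolate at f = 1/5 with slerp weights a = sin((1−f)δ)/sin δ ≈ 0.869, b = sin(fδ)/sin δ ≈ 0.248.
p = a·p₁ + b·p₂ ≈ (0.659, -0.405, 0.634); φ = arcsin(p_z) ≈ 39.32°, λ = atan2(p_y, p_x) ≈ -31.56°.

≈ lat 39.3°, lon -31.6°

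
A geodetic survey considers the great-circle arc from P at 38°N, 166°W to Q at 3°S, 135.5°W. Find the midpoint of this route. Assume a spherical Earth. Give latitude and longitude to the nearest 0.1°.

≈ 18.1°N, 148.9°W

From cos δ = sin φ₁ sin φ₂ + cos φ₁ cos φ₂ cos Δλ, the central angle is δ ≈ 0.869 rad (49.8°).
Interpolate at f = 1/2 with slerp weights a = sin((1−f)δ)/sin δ ≈ 0.551, b = sin(fδ)/sin δ ≈ 0.551.
p = a·p₁ + b·p₂ ≈ (-0.814, -0.491, 0.310); φ = arcsin(p_z) ≈ 18.09°, λ = atan2(p_y, p_x) ≈ -148.91°.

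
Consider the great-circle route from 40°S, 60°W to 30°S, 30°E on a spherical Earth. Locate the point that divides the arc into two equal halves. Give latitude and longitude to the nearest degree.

From cos δ = sin φ₁ sin φ₂ + cos φ₁ cos φ₂ cos Δλ, the central angle is δ ≈ 1.244 rad (71.3°).
Interpolate at f = 1/2 with slerp weights a = sin((1−f)δ)/sin δ ≈ 0.615, b = sin(fδ)/sin δ ≈ 0.615.
p = a·p₁ + b·p₂ ≈ (0.697, -0.142, -0.703); φ = arcsin(p_z) ≈ -44.67°, λ = atan2(p_y, p_x) ≈ -11.49°.

≈ 45°S, 11°W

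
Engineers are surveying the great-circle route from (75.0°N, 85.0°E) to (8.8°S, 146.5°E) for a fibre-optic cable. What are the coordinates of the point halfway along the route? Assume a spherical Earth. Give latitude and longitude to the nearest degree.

The haversine formula gives a central angle δ ≈ 1.597 rad (91.5°) between the endpoints.
Interpolate at f = 1/2 with slerp weights a = sin((1−f)δ)/sin δ ≈ 0.716, b = sin(fδ)/sin δ ≈ 0.716.
p = a·p₁ + b·p₂ ≈ (-0.574, 0.575, 0.582); φ = arcsin(p_z) ≈ 35.62°, λ = atan2(p_y, p_x) ≈ 134.94°.

≈ (36°N, 135°E)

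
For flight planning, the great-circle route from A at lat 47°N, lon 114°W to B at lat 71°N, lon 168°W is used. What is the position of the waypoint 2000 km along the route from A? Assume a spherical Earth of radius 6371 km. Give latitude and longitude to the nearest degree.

≈ lat 62°N, lon 132°W

The haversine formula gives a central angle δ ≈ 0.606 rad (34.7°) between the endpoints. The total great-circle distance is δ·R ≈ 0.606 × 6371 ≈ 3860 km, so the target fraction is f = 2000/3860 ≈ 0.518.
Interpolate at f ≈ 0.518 with slerp weights a = sin((1−f)δ)/sin δ ≈ 0.505, b = sin(fδ)/sin δ ≈ 0.542.
p = a·p₁ + b·p₂ ≈ (-0.313, -0.352, 0.882); φ = arcsin(p_z) ≈ 61.92°, λ = atan2(p_y, p_x) ≈ -131.67°.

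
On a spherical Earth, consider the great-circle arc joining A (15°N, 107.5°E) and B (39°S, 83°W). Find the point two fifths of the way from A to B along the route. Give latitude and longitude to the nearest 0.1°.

≈ (42.9°S, 130.6°E)

From cos δ = sin φ₁ sin φ₂ + cos φ₁ cos φ₂ cos Δλ, the central angle is δ ≈ 2.693 rad (154.3°).
Interpolate at f = 2/5 with slerp weights a = sin((1−f)δ)/sin δ ≈ 2.303, b = sin(fδ)/sin δ ≈ 2.030.
p = a·p₁ + b·p₂ ≈ (-0.477, 0.556, -0.681); φ = arcsin(p_z) ≈ -42.95°, λ = atan2(p_y, p_x) ≈ 130.62°.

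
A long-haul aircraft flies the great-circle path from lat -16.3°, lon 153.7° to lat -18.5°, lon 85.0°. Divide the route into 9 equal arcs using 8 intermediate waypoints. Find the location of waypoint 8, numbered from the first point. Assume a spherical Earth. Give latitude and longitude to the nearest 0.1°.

≈ lat -19.6°, lon 92.6°

Write both endpoints as unit vectors p₁, p₂ with components (cos φ cos λ, cos φ sin λ, sin φ).
The central angle between the endpoints is δ = arccos(p₁·p₂) ≈ 1.138 rad (65.2°).
Interpolate at f = 8/9 with slerp weights a = sin((1−f)δ)/sin δ ≈ 0.139, b = sin(fδ)/sin δ ≈ 0.934.
p = a·p₁ + b·p₂ ≈ (-0.042, 0.941, -0.335); φ = arcsin(p_z) ≈ -19.59°, λ = atan2(p_y, p_x) ≈ 92.58°.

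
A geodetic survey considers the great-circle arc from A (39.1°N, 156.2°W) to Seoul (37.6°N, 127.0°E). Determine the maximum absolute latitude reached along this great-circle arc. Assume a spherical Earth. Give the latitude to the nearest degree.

≈ 45°N

The great circle lies in the plane with unit normal n̂ = (p₁ × p₂)/|p₁ × p₂|.
Here n̂_z ≈ -0.703; the vertex latitude is φ_max = arccos|n̂_z| ≈ 45.3°.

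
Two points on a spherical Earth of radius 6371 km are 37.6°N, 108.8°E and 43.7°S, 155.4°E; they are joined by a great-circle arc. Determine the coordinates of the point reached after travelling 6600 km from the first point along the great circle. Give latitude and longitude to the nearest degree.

The haversine formula gives a central angle δ ≈ 1.599 rad (91.6°) between the endpoints. The total great-circle distance is δ·R ≈ 1.599 × 6371 ≈ 10186 km, so the target fraction is f = 6600/10186 ≈ 0.648.
Interpolate at f ≈ 0.648 with slerp weights a = sin((1−f)δ)/sin δ ≈ 0.534, b = sin(fδ)/sin δ ≈ 0.861.
p = a·p₁ + b·p₂ ≈ (-0.702, 0.659, -0.269); φ = arcsin(p_z) ≈ -15.60°, λ = atan2(p_y, p_x) ≈ 136.80°.

≈ 16°S, 137°E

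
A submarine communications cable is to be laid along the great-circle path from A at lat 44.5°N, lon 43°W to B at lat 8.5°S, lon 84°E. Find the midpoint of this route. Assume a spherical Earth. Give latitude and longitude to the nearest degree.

≈ lat 35°N, lon 38°E

Convert each endpoint to a unit vector on the sphere (x = cos φ cos λ, y = cos φ sin λ, z = sin φ).
The central angle between the endpoints is δ = arccos(p₁·p₂) ≈ 2.127 rad (121.9°).
Interpolate at f = 1/2 with slerp weights a = sin((1−f)δ)/sin δ ≈ 1.029, b = sin(fδ)/sin δ ≈ 1.029.
p = a·p₁ + b·p₂ ≈ (0.643, 0.512, 0.569); φ = arcsin(p_z) ≈ 34.70°, λ = atan2(p_y, p_x) ≈ 38.50°.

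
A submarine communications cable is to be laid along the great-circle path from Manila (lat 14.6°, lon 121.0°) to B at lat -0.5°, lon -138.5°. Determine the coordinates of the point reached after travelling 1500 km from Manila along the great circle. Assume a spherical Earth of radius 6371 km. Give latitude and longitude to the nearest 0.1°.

Convert each endpoint to a unit vector on the sphere (x = cos φ cos λ, y = cos φ sin λ, z = sin φ).
The central angle between the endpoints is δ = arccos(p₁·p₂) ≈ 1.750 rad (100.3°). The total great-circle distance is δ·R ≈ 1.750 × 6371 ≈ 11151 km, so the target fraction is f = 1500/11151 ≈ 0.135.
Interpolate at f ≈ 0.135 with slerp weights a = sin((1−f)δ)/sin δ ≈ 1.015, b = sin(fδ)/sin δ ≈ 0.237.
p = a·p₁ + b·p₂ ≈ (-0.683, 0.685, 0.254); φ = arcsin(p_z) ≈ 14.70°, λ = atan2(p_y, p_x) ≈ 134.94°.

≈ lat 14.7°, lon 134.9°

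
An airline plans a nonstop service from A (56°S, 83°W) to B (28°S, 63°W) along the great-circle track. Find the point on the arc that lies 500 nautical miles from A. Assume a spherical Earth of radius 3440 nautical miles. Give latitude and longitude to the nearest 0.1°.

Convert each endpoint to a unit vector on the sphere (x = cos φ cos λ, y = cos φ sin λ, z = sin φ).
The central angle between the endpoints is δ = arccos(p₁·p₂) ≈ 0.549 rad (31.4°). The total great-circle distance is δ·R ≈ 0.549 × 3440 ≈ 1888 nmi, so the target fraction is f = 500/1888 ≈ 0.265.
Interpolate at f ≈ 0.265 with slerp weights a = sin((1−f)δ)/sin δ ≈ 0.753, b = sin(fδ)/sin δ ≈ 0.278.
p = a·p₁ + b·p₂ ≈ (0.163, -0.636, -0.754); φ = arcsin(p_z) ≈ -48.96°, λ = atan2(p_y, p_x) ≈ -75.66°.

≈ (49.0°S, 75.7°W)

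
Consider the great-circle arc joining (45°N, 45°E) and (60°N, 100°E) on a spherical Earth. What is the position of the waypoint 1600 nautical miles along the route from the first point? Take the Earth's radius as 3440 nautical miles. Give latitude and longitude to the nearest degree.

≈ (59°N, 83°E)

Convert each endpoint to a unit vector on the sphere (x = cos φ cos λ, y = cos φ sin λ, z = sin φ).
The central angle between the endpoints is δ = arccos(p₁·p₂) ≈ 0.618 rad (35.4°). The total great-circle distance is δ·R ≈ 0.618 × 3440 ≈ 2125 nmi, so the target fraction is f = 1600/2125 ≈ 0.753.
Interpolate at f ≈ 0.753 with slerp weights a = sin((1−f)δ)/sin δ ≈ 0.263, b = sin(fδ)/sin δ ≈ 0.774.
p = a·p₁ + b·p₂ ≈ (0.064, 0.513, 0.856); φ = arcsin(p_z) ≈ 58.90°, λ = atan2(p_y, p_x) ≈ 82.88°.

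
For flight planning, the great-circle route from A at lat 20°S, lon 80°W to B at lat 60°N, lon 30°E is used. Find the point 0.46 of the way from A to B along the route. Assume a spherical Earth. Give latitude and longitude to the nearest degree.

Write both endpoints as unit vectors p₁, p₂ with components (cos φ cos λ, cos φ sin λ, sin φ).
The central angle between the endpoints is δ = arccos(p₁·p₂) ≈ 2.045 rad (117.2°).
Interpolate at f = 0.46 with slerp weights a = sin((1−f)δ)/sin δ ≈ 1.004, b = sin(fδ)/sin δ ≈ 0.908.
p = a·p₁ + b·p₂ ≈ (0.557, -0.702, 0.443); φ = arcsin(p_z) ≈ 26.31°, λ = atan2(p_y, p_x) ≈ -51.57°.

≈ lat 26°N, lon 52°W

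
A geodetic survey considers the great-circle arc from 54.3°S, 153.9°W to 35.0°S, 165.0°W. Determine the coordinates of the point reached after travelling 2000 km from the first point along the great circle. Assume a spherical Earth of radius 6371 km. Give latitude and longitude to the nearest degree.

Write both endpoints as unit vectors p₁, p₂ with components (cos φ cos λ, cos φ sin λ, sin φ).
The central angle between the endpoints is δ = arccos(p₁·p₂) ≈ 0.363 rad (20.8°). The total great-circle distance is δ·R ≈ 0.363 × 6371 ≈ 2312 km, so the target fraction is f = 2000/2312 ≈ 0.865.
Interpolate at f ≈ 0.865 with slerp weights a = sin((1−f)δ)/sin δ ≈ 0.138, b = sin(fδ)/sin δ ≈ 0.870.
p = a·p₁ + b·p₂ ≈ (-0.761, -0.220, -0.611); φ = arcsin(p_z) ≈ -37.66°, λ = atan2(p_y, p_x) ≈ -163.88°.

≈ 38°S, 164°W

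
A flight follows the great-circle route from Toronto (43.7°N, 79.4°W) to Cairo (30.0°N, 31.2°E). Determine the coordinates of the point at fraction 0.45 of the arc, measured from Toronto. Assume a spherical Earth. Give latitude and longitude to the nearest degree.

≈ 53°N, 23°W

The haversine formula gives a central angle δ ≈ 1.445 rad (82.8°) between the endpoints.
Interpolate at f = 0.45 with slerp weights a = sin((1−f)δ)/sin δ ≈ 0.719, b = sin(fδ)/sin δ ≈ 0.610.
p = a·p₁ + b·p₂ ≈ (0.548, -0.237, 0.802); φ = arcsin(p_z) ≈ 53.34°, λ = atan2(p_y, p_x) ≈ -23.44°.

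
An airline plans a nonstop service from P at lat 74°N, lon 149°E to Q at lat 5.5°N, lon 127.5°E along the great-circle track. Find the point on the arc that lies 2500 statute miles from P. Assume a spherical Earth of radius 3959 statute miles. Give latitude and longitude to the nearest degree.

≈ lat 39°N, lon 132°E

From cos δ = sin φ₁ sin φ₂ + cos φ₁ cos φ₂ cos Δλ, the central angle is δ ≈ 1.216 rad (69.7°). The total great-circle distance is δ·R ≈ 1.216 × 3959 ≈ 4814 mi, so the target fraction is f = 2500/4814 ≈ 0.519.
Interpolate at f ≈ 0.519 with slerp weights a = sin((1−f)δ)/sin δ ≈ 0.588, b = sin(fδ)/sin δ ≈ 0.630.
p = a·p₁ + b·p₂ ≈ (-0.521, 0.581, 0.626); φ = arcsin(p_z) ≈ 38.76°, λ = atan2(p_y, p_x) ≈ 131.87°.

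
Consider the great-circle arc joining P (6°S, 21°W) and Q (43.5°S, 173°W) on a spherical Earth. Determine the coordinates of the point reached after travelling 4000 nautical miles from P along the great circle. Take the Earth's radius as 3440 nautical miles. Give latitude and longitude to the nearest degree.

≈ (61°S, 72°W)

The haversine formula gives a central angle δ ≈ 2.171 rad (124.4°) between the endpoints. The total great-circle distance is δ·R ≈ 2.171 × 3440 ≈ 7469 nmi, so the target fraction is f = 4000/7469 ≈ 0.536.
Interpolate at f ≈ 0.536 with slerp weights a = sin((1−f)δ)/sin δ ≈ 1.025, b = sin(fδ)/sin δ ≈ 1.113.
p = a·p₁ + b·p₂ ≈ (0.151, -0.464, -0.873); φ = arcsin(p_z) ≈ -60.81°, λ = atan2(p_y, p_x) ≈ -71.96°.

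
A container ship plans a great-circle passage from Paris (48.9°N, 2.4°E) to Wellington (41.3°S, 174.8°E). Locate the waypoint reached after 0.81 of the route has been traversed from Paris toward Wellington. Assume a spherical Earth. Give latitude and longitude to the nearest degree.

≈ (13°S, 158°E)

From cos δ = sin φ₁ sin φ₂ + cos φ₁ cos φ₂ cos Δλ, the central angle is δ ≈ 2.979 rad (170.7°).
Interpolate at f = 0.81 with slerp weights a = sin((1−f)δ)/sin δ ≈ 3.322, b = sin(fδ)/sin δ ≈ 4.122.
p = a·p₁ + b·p₂ ≈ (-0.902, 0.372, -0.218); φ = arcsin(p_z) ≈ -12.56°, λ = atan2(p_y, p_x) ≈ 157.59°.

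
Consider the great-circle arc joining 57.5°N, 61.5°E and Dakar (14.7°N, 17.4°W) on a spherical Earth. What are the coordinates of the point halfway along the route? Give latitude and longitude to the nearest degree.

≈ 43°N, 9°E

Convert each endpoint to a unit vector on the sphere (x = cos φ cos λ, y = cos φ sin λ, z = sin φ).
The central angle between the endpoints is δ = arccos(p₁·p₂) ≈ 1.251 rad (71.7°).
Interpolate at f = 1/2 with slerp weights a = sin((1−f)δ)/sin δ ≈ 0.617, b = sin(fδ)/sin δ ≈ 0.617.
p = a·p₁ + b·p₂ ≈ (0.727, 0.113, 0.677); φ = arcsin(p_z) ≈ 42.59°, λ = atan2(p_y, p_x) ≈ 8.82°.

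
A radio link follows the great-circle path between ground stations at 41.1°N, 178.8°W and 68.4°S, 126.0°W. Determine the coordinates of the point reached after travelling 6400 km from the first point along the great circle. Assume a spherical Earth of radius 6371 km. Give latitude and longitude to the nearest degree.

Convert each endpoint to a unit vector on the sphere (x = cos φ cos λ, y = cos φ sin λ, z = sin φ).
The central angle between the endpoints is δ = arccos(p₁·p₂) ≈ 2.030 rad (116.3°). The total great-circle distance is δ·R ≈ 2.030 × 6371 ≈ 12935 km, so the target fraction is f = 6400/12935 ≈ 0.495.
Interpolate at f ≈ 0.495 with slerp weights a = sin((1−f)δ)/sin δ ≈ 0.954, b = sin(fδ)/sin δ ≈ 0.942.
p = a·p₁ + b·p₂ ≈ (-0.923, -0.295, -0.248); φ = arcsin(p_z) ≈ -14.38°, λ = atan2(p_y, p_x) ≈ -162.24°.

≈ 14°S, 162°W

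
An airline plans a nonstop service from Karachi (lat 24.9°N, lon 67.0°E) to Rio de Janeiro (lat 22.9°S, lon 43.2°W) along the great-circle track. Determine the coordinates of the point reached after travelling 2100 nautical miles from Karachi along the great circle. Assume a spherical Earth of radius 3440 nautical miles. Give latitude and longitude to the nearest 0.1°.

Convert each endpoint to a unit vector on the sphere (x = cos φ cos λ, y = cos φ sin λ, z = sin φ).
The central angle between the endpoints is δ = arccos(p₁·p₂) ≈ 2.040 rad (116.9°). The total great-circle distance is δ·R ≈ 2.040 × 3440 ≈ 7018 nmi, so the target fraction is f = 2100/7018 ≈ 0.299.
Interpolate at f ≈ 0.299 with slerp weights a = sin((1−f)δ)/sin δ ≈ 1.110, b = sin(fδ)/sin δ ≈ 0.643.
p = a·p₁ + b·p₂ ≈ (0.825, 0.522, 0.217); φ = arcsin(p_z) ≈ 12.55°, λ = atan2(p_y, p_x) ≈ 32.30°.

≈ lat 12.5°N, lon 32.3°E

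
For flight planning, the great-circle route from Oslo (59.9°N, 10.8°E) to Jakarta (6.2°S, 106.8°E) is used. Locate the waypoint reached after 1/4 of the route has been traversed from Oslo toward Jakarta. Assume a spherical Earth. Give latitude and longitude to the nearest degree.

The haversine formula gives a central angle δ ≈ 1.717 rad (98.4°) between the endpoints.
Interpolate at f = 1/4 with slerp weights a = sin((1−f)δ)/sin δ ≈ 0.971, b = sin(fδ)/sin δ ≈ 0.421.
p = a·p₁ + b·p₂ ≈ (0.357, 0.492, 0.794); φ = arcsin(p_z) ≈ 52.58°, λ = atan2(p_y, p_x) ≈ 53.99°.

≈ 53°N, 54°E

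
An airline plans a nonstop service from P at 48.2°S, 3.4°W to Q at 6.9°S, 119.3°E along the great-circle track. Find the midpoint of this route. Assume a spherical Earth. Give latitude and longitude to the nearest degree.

From cos δ = sin φ₁ sin φ₂ + cos φ₁ cos φ₂ cos Δλ, the central angle is δ ≈ 1.842 rad (105.5°).
Interpolate at f = 1/2 with slerp weights a = sin((1−f)δ)/sin δ ≈ 0.826, b = sin(fδ)/sin δ ≈ 0.826.
p = a·p₁ + b·p₂ ≈ (0.148, 0.683, -0.715); φ = arcsin(p_z) ≈ -45.67°, λ = atan2(p_y, p_x) ≈ 77.74°.

≈ 46°S, 78°E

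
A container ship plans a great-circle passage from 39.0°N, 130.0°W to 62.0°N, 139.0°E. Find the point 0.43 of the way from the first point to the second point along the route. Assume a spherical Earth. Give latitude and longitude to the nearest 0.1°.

≈ 57.0°N, 155.2°W

The haversine formula gives a central angle δ ≈ 0.989 rad (56.7°) between the endpoints.
Interpolate at f = 0.43 with slerp weights a = sin((1−f)δ)/sin δ ≈ 0.640, b = sin(fδ)/sin δ ≈ 0.494.
p = a·p₁ + b·p₂ ≈ (-0.494, -0.229, 0.839); φ = arcsin(p_z) ≈ 56.99°, λ = atan2(p_y, p_x) ≈ -155.18°.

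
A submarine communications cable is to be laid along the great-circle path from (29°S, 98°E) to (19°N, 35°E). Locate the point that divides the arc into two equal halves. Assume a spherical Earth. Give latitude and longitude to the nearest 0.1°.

From cos δ = sin φ₁ sin φ₂ + cos φ₁ cos φ₂ cos Δλ, the central angle is δ ≈ 1.351 rad (77.4°).
Interpolate at f = 1/2 with slerp weights a = sin((1−f)δ)/sin δ ≈ 0.641, b = sin(fδ)/sin δ ≈ 0.641.
p = a·p₁ + b·p₂ ≈ (0.418, 0.903, -0.102); φ = arcsin(p_z) ≈ -5.86°, λ = atan2(p_y, p_x) ≈ 65.13°.

≈ (5.9°S, 65.1°E)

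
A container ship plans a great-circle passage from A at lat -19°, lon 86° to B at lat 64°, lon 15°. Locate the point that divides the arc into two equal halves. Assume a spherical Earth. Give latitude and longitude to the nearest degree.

Convert each endpoint to a unit vector on the sphere (x = cos φ cos λ, y = cos φ sin λ, z = sin φ).
The central angle between the endpoints is δ = arccos(p₁·p₂) ≈ 1.729 rad (99.1°).
Interpolate at f = 1/2 with slerp weights a = sin((1−f)δ)/sin δ ≈ 0.770, b = sin(fδ)/sin δ ≈ 0.770.
p = a·p₁ + b·p₂ ≈ (0.377, 0.814, 0.442); φ = arcsin(p_z) ≈ 26.21°, λ = atan2(p_y, p_x) ≈ 65.15°.

≈ lat 26°, lon 65°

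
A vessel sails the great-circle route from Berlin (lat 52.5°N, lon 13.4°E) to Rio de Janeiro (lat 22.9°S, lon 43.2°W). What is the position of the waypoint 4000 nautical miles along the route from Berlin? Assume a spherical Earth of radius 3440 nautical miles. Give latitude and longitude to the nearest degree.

≈ lat 2°S, lon 32°W

Convert each endpoint to a unit vector on the sphere (x = cos φ cos λ, y = cos φ sin λ, z = sin φ).
The central angle between the endpoints is δ = arccos(p₁·p₂) ≈ 1.571 rad (90.0°). The total great-circle distance is δ·R ≈ 1.571 × 3440 ≈ 5404 nmi, so the target fraction is f = 4000/5404 ≈ 0.740.
Interpolate at f ≈ 0.740 with slerp weights a = sin((1−f)δ)/sin δ ≈ 0.397, b = sin(fδ)/sin δ ≈ 0.918.
p = a·p₁ + b·p₂ ≈ (0.851, -0.523, -0.042); φ = arcsin(p_z) ≈ -2.43°, λ = atan2(p_y, p_x) ≈ -31.56°.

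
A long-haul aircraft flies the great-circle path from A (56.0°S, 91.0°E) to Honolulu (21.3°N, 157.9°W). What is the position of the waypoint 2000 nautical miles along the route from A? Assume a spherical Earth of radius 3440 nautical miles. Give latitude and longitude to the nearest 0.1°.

Convert each endpoint to a unit vector on the sphere (x = cos φ cos λ, y = cos φ sin λ, z = sin φ).
The central angle between the endpoints is δ = arccos(p₁·p₂) ≈ 2.081 rad (119.3°). The total great-circle distance is δ·R ≈ 2.081 × 3440 ≈ 7160 nmi, so the target fraction is f = 2000/7160 ≈ 0.279.
Interpolate at f ≈ 0.279 with slerp weights a = sin((1−f)δ)/sin δ ≈ 1.143, b = sin(fδ)/sin δ ≈ 0.629.
p = a·p₁ + b·p₂ ≈ (-0.555, 0.419, -0.719); φ = arcsin(p_z) ≈ -45.99°, λ = atan2(p_y, p_x) ≈ 142.95°.

≈ (46.0°S, 143.0°E)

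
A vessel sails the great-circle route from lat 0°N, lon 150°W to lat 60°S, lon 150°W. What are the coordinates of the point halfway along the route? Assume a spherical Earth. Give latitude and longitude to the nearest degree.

Write both endpoints as unit vectors p₁, p₂ with components (cos φ cos λ, cos φ sin λ, sin φ).
The central angle between the endpoints is δ = arccos(p₁·p₂) ≈ 1.047 rad (60.0°).
Interpolate at f = 1/2 with slerp weights a = sin((1−f)δ)/sin δ ≈ 0.577, b = sin(fδ)/sin δ ≈ 0.577.
p = a·p₁ + b·p₂ ≈ (-0.750, -0.433, -0.500); φ = arcsin(p_z) ≈ -30.00°, λ = atan2(p_y, p_x) ≈ -150.00°.

≈ lat 30°S, lon 150°W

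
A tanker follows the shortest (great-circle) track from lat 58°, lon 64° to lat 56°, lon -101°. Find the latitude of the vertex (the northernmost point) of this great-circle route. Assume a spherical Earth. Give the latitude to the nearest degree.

The great circle lies in the plane with unit normal n̂ = (p₁ × p₂)/|p₁ × p₂|.
Here n̂_z ≈ -0.084; the vertex latitude is φ_max = arccos|n̂_z| ≈ 85.2°.
Check via Clairaut: cos φ_max = |cos φ₁| · sin C = cos(58.0°)·sin(9.2°) ≈ 0.084, again giving ≈ 85.2°.

≈ 85°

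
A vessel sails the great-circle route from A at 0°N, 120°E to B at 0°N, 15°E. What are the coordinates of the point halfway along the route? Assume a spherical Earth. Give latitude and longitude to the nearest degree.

Convert each endpoint to a unit vector on the sphere (x = cos φ cos λ, y = cos φ sin λ, z = sin φ).
The central angle between the endpoints is δ = arccos(p₁·p₂) ≈ 1.833 rad (105.0°).
Interpolate at f = 1/2 with slerp weights a = sin((1−f)δ)/sin δ ≈ 0.821, b = sin(fδ)/sin δ ≈ 0.821.
p = a·p₁ + b·p₂ ≈ (0.383, 0.924, 0.000); φ = arcsin(p_z) ≈ 0.00°, λ = atan2(p_y, p_x) ≈ 67.50°.

≈ 0°N, 67°E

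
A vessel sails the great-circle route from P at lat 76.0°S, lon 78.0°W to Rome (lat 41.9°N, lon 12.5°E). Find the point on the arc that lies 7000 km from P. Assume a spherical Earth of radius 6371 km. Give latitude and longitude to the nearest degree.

≈ lat 23°S, lon 6°W

Convert each endpoint to a unit vector on the sphere (x = cos φ cos λ, y = cos φ sin λ, z = sin φ).
The central angle between the endpoints is δ = arccos(p₁·p₂) ≈ 2.278 rad (130.5°). The total great-circle distance is δ·R ≈ 2.278 × 6371 ≈ 14512 km, so the target fraction is f = 7000/14512 ≈ 0.482.
Interpolate at f ≈ 0.482 with slerp weights a = sin((1−f)δ)/sin δ ≈ 1.216, b = sin(fδ)/sin δ ≈ 1.171.
p = a·p₁ + b·p₂ ≈ (0.912, -0.099, -0.397); φ = arcsin(p_z) ≈ -23.40°, λ = atan2(p_y, p_x) ≈ -6.19°.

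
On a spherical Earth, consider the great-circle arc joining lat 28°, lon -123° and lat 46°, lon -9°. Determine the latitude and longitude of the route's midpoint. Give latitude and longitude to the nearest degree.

Write both endpoints as unit vectors p₁, p₂ with components (cos φ cos λ, cos φ sin λ, sin φ).
The central angle between the endpoints is δ = arccos(p₁·p₂) ≈ 1.482 rad (84.9°).
Interpolate at f = 1/2 with slerp weights a = sin((1−f)δ)/sin δ ≈ 0.678, b = sin(fδ)/sin δ ≈ 0.678.
p = a·p₁ + b·p₂ ≈ (0.139, -0.576, 0.806); φ = arcsin(p_z) ≈ 53.69°, λ = atan2(p_y, p_x) ≈ -76.41°.

≈ lat 54°, lon -76°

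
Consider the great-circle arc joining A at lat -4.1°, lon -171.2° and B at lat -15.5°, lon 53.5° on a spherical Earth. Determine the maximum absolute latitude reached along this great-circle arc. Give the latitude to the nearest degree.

≈ -25°

The great circle lies in the plane with unit normal n̂ = (p₁ × p₂)/|p₁ × p₂|.
Here n̂_z ≈ -0.904; the vertex latitude is φ_max = arccos|n̂_z| ≈ 25.3°.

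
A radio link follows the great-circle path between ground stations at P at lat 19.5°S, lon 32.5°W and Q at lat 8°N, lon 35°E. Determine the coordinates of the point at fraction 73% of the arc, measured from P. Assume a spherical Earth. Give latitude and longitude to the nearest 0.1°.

Write both endpoints as unit vectors p₁, p₂ with components (cos φ cos λ, cos φ sin λ, sin φ).
The central angle between the endpoints is δ = arccos(p₁·p₂) ≈ 1.255 rad (71.9°).
Interpolate at f = 0.73 with slerp weights a = sin((1−f)δ)/sin δ ≈ 0.350, b = sin(fδ)/sin δ ≈ 0.834.
p = a·p₁ + b·p₂ ≈ (0.955, 0.297, -0.001); φ = arcsin(p_z) ≈ -0.03°, λ = atan2(p_y, p_x) ≈ 17.27°.

≈ lat 0.0°N, lon 17.3°E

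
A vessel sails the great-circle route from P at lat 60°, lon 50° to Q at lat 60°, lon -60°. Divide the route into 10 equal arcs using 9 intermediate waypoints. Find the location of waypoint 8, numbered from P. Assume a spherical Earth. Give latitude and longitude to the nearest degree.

≈ lat 67°, lon -44°

Convert each endpoint to a unit vector on the sphere (x = cos φ cos λ, y = cos φ sin λ, z = sin φ).
The central angle between the endpoints is δ = arccos(p₁·p₂) ≈ 0.844 rad (48.4°).
Interpolate at f = 8/10 with slerp weights a = sin((1−f)δ)/sin δ ≈ 0.225, b = sin(fδ)/sin δ ≈ 0.836.
p = a·p₁ + b·p₂ ≈ (0.281, -0.276, 0.919); φ = arcsin(p_z) ≈ 66.79°, λ = atan2(p_y, p_x) ≈ -44.46°.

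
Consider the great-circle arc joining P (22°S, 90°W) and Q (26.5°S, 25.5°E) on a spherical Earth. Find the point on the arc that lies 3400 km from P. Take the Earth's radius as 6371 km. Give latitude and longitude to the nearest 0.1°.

≈ (36.2°S, 58.8°W)

The haversine formula gives a central angle δ ≈ 1.762 rad (101.0°) between the endpoints. The total great-circle distance is δ·R ≈ 1.762 × 6371 ≈ 11226 km, so the target fraction is f = 3400/11226 ≈ 0.303.
Interpolate at f ≈ 0.303 with slerp weights a = sin((1−f)δ)/sin δ ≈ 0.959, b = sin(fδ)/sin δ ≈ 0.518.
p = a·p₁ + b·p₂ ≈ (0.419, -0.690, -0.591); φ = arcsin(p_z) ≈ -36.20°, λ = atan2(p_y, p_x) ≈ -58.76°.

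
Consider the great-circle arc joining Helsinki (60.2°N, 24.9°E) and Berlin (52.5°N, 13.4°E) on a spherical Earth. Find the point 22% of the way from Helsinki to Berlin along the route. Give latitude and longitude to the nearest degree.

From cos δ = sin φ₁ sin φ₂ + cos φ₁ cos φ₂ cos Δλ, the central angle is δ ≈ 0.174 rad (10.0°).
Interpolate at f = 0.22 with slerp weights a = sin((1−f)δ)/sin δ ≈ 0.782, b = sin(fδ)/sin δ ≈ 0.221.
p = a·p₁ + b·p₂ ≈ (0.483, 0.195, 0.854); φ = arcsin(p_z) ≈ 58.60°, λ = atan2(p_y, p_x) ≈ 21.95°.

≈ 59°N, 22°E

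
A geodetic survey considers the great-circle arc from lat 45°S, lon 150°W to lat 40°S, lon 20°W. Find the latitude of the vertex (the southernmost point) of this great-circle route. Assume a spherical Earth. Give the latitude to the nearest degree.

The great circle lies in the plane with unit normal n̂ = (p₁ × p₂)/|p₁ × p₂|.
Here n̂_z ≈ +0.417; the vertex latitude is φ_max = arccos|n̂_z| ≈ 65.3°.

≈ 65°S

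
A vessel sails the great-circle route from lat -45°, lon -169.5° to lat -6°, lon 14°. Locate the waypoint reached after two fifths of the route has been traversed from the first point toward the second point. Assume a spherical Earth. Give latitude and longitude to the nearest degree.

≈ lat -83°, lon 39°

Convert each endpoint to a unit vector on the sphere (x = cos φ cos λ, y = cos φ sin λ, z = sin φ).
The central angle between the endpoints is δ = arccos(p₁·p₂) ≈ 2.250 rad (128.9°).
Interpolate at f = 2/5 with slerp weights a = sin((1−f)δ)/sin δ ≈ 1.254, b = sin(fδ)/sin δ ≈ 1.007.
p = a·p₁ + b·p₂ ≈ (0.100, 0.081, -0.992); φ = arcsin(p_z) ≈ -82.64°, λ = atan2(p_y, p_x) ≈ 38.99°.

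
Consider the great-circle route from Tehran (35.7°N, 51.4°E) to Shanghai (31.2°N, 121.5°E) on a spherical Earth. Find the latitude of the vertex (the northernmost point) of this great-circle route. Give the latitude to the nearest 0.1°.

≈ 39.2°N

The great circle lies in the plane with unit normal n̂ = (p₁ × p₂)/|p₁ × p₂|.
Here n̂_z ≈ +0.775; the vertex latitude is φ_max = arccos|n̂_z| ≈ 39.2°.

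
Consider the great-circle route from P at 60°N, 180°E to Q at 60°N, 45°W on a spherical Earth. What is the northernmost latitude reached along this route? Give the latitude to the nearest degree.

The great circle lies in the plane with unit normal n̂ = (p₁ × p₂)/|p₁ × p₂|.
Here n̂_z ≈ +0.216; the vertex latitude is φ_max = arccos|n̂_z| ≈ 77.5°.
Check via Clairaut: cos φ_max = |cos φ₁| · sin C = cos(60.0°)·sin(25.6°) ≈ 0.216, again giving ≈ 77.5°.

≈ 78°N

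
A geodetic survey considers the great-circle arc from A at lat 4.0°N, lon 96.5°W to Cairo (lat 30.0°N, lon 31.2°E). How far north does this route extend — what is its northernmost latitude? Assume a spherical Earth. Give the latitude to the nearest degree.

The great circle lies in the plane with unit normal n̂ = (p₁ × p₂)/|p₁ × p₂|.
Here n̂_z ≈ +0.786; the vertex latitude is φ_max = arccos|n̂_z| ≈ 38.2°.

≈ 38°N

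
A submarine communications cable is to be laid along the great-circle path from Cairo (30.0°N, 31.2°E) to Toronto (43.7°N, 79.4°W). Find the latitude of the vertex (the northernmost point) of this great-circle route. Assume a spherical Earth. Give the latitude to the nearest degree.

≈ 54°N

The great circle lies in the plane with unit normal n̂ = (p₁ × p₂)/|p₁ × p₂|.
Here n̂_z ≈ -0.591; the vertex latitude is φ_max = arccos|n̂_z| ≈ 53.8°.
Check via Clairaut: cos φ_max = |cos φ₁| · sin C = cos(30.0°)·sin(43.0°) ≈ 0.591, again giving ≈ 53.8°.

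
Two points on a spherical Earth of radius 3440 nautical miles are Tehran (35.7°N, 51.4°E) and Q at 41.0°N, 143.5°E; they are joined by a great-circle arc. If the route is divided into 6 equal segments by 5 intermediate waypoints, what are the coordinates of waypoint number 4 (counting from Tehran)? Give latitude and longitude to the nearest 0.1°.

The haversine formula gives a central angle δ ≈ 1.202 rad (68.9°) between the endpoints.
Interpolate at f = 4/6 with slerp weights a = sin((1−f)δ)/sin δ ≈ 0.418, b = sin(fδ)/sin δ ≈ 0.770.
p = a·p₁ + b·p₂ ≈ (-0.255, 0.611, 0.749); φ = arcsin(p_z) ≈ 48.52°, λ = atan2(p_y, p_x) ≈ 112.68°.

≈ 48.5°N, 112.7°E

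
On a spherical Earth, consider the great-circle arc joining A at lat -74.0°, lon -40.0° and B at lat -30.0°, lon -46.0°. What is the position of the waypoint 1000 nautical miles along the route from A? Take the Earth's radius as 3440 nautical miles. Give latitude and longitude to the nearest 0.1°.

Convert each endpoint to a unit vector on the sphere (x = cos φ cos λ, y = cos φ sin λ, z = sin φ).
The central angle between the endpoints is δ = arccos(p₁·p₂) ≈ 0.770 rad (44.1°). The total great-circle distance is δ·R ≈ 0.770 × 3440 ≈ 2648 nmi, so the target fraction is f = 1000/2648 ≈ 0.378.
Interpolate at f ≈ 0.378 with slerp weights a = sin((1−f)δ)/sin δ ≈ 0.662, b = sin(fδ)/sin δ ≈ 0.412.
p = a·p₁ + b·p₂ ≈ (0.388, -0.374, -0.843); φ = arcsin(p_z) ≈ -57.42°, λ = atan2(p_y, p_x) ≈ -43.97°.

≈ lat -57.4°, lon -44.0°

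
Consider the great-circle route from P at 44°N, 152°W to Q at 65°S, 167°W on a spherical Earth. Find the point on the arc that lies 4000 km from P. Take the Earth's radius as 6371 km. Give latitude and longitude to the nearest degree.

≈ 8°N, 156°W

Convert each endpoint to a unit vector on the sphere (x = cos φ cos λ, y = cos φ sin λ, z = sin φ).
The central angle between the endpoints is δ = arccos(p₁·p₂) ≈ 1.913 rad (109.6°). The total great-circle distance is δ·R ≈ 1.913 × 6371 ≈ 12190 km, so the target fraction is f = 4000/12190 ≈ 0.328.
Interpolate at f ≈ 0.328 with slerp weights a = sin((1−f)δ)/sin δ ≈ 1.019, b = sin(fδ)/sin δ ≈ 0.624.
p = a·p₁ + b·p₂ ≈ (-0.904, -0.403, 0.143); φ = arcsin(p_z) ≈ 8.19°, λ = atan2(p_y, p_x) ≈ -155.95°.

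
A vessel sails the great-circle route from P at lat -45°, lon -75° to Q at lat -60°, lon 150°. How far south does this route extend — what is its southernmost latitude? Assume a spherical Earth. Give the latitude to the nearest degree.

≈ -74°

The great circle lies in the plane with unit normal n̂ = (p₁ × p₂)/|p₁ × p₂|.
Here n̂_z ≈ -0.268; the vertex latitude is φ_max = arccos|n̂_z| ≈ 74.4°.
Check via Clairaut: cos φ_max = |cos φ₁| · sin C = cos(45.0°)·sin(157.7°) ≈ 0.268, again giving ≈ 74.4°.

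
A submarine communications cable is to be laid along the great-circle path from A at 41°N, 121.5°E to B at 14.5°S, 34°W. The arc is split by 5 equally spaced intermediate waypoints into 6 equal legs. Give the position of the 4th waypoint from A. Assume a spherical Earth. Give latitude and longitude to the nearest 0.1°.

≈ 25.9°N, 6.1°W

The haversine formula gives a central angle δ ≈ 2.548 rad (146.0°) between the endpoints.
Interpolate at f = 4/6 with slerp weights a = sin((1−f)δ)/sin δ ≈ 1.343, b = sin(fδ)/sin δ ≈ 1.774.
p = a·p₁ + b·p₂ ≈ (0.894, -0.096, 0.437); φ = arcsin(p_z) ≈ 25.92°, λ = atan2(p_y, p_x) ≈ -6.13°.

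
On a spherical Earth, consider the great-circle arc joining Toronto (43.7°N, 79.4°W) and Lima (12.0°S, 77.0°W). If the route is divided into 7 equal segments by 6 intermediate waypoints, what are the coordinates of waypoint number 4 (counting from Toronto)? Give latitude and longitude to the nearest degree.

≈ 12°N, 78°W

The haversine formula gives a central angle δ ≈ 0.973 rad (55.7°) between the endpoints.
Interpolate at f = 4/7 with slerp weights a = sin((1−f)δ)/sin δ ≈ 0.490, b = sin(fδ)/sin δ ≈ 0.639.
p = a·p₁ + b·p₂ ≈ (0.206, -0.957, 0.206); φ = arcsin(p_z) ≈ 11.87°, λ = atan2(p_y, p_x) ≈ -77.87°.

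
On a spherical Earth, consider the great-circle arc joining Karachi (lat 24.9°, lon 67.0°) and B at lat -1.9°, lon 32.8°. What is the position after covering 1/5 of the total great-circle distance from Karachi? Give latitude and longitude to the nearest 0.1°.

≈ lat 20.0°, lon 59.5°

Convert each endpoint to a unit vector on the sphere (x = cos φ cos λ, y = cos φ sin λ, z = sin φ).
The central angle between the endpoints is δ = arccos(p₁·p₂) ≈ 0.744 rad (42.6°).
Interpolate at f = 1/5 with slerp weights a = sin((1−f)δ)/sin δ ≈ 0.828, b = sin(fδ)/sin δ ≈ 0.219.
p = a·p₁ + b·p₂ ≈ (0.477, 0.810, 0.341); φ = arcsin(p_z) ≈ 19.96°, λ = atan2(p_y, p_x) ≈ 59.48°.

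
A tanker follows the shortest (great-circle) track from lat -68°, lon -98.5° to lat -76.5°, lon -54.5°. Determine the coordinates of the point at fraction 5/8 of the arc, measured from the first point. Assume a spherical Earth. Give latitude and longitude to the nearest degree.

≈ lat -74°, lon -76°

Write both endpoints as unit vectors p₁, p₂ with components (cos φ cos λ, cos φ sin λ, sin φ).
The central angle between the endpoints is δ = arccos(p₁·p₂) ≈ 0.267 rad (15.3°).
Interpolate at f = 5/8 with slerp weights a = sin((1−f)δ)/sin δ ≈ 0.379, b = sin(fδ)/sin δ ≈ 0.630.
p = a·p₁ + b·p₂ ≈ (0.064, -0.260, -0.963); φ = arcsin(p_z) ≈ -74.46°, λ = atan2(p_y, p_x) ≈ -76.10°.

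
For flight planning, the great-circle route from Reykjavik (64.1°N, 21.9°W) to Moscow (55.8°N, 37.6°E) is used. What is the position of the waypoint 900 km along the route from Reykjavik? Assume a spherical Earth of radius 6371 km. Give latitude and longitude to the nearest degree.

Write both endpoints as unit vectors p₁, p₂ with components (cos φ cos λ, cos φ sin λ, sin φ).
The central angle between the endpoints is δ = arccos(p₁·p₂) ≈ 0.518 rad (29.7°). The total great-circle distance is δ·R ≈ 0.518 × 6371 ≈ 3303 km, so the target fraction is f = 900/3303 ≈ 0.273.
Interpolate at f ≈ 0.273 with slerp weights a = sin((1−f)δ)/sin δ ≈ 0.743, b = sin(fδ)/sin δ ≈ 0.284.
p = a·p₁ + b·p₂ ≈ (0.428, -0.024, 0.904); φ = arcsin(p_z) ≈ 64.63°, λ = atan2(p_y, p_x) ≈ -3.16°.

≈ 65°N, 3°W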